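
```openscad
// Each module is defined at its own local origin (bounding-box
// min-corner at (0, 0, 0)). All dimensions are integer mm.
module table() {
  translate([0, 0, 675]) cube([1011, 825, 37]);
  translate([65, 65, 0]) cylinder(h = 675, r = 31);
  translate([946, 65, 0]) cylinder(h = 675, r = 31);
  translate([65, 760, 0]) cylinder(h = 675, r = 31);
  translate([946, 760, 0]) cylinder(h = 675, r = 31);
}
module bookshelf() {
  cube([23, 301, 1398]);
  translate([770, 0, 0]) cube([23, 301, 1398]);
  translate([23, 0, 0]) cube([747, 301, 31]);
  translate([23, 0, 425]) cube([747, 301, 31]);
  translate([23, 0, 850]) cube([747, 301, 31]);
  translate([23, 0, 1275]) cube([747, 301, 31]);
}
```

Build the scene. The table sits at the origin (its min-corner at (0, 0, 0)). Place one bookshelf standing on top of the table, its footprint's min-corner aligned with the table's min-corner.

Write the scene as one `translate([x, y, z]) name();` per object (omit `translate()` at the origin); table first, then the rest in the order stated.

table();
translate([0, 0, 712]) bookshelf();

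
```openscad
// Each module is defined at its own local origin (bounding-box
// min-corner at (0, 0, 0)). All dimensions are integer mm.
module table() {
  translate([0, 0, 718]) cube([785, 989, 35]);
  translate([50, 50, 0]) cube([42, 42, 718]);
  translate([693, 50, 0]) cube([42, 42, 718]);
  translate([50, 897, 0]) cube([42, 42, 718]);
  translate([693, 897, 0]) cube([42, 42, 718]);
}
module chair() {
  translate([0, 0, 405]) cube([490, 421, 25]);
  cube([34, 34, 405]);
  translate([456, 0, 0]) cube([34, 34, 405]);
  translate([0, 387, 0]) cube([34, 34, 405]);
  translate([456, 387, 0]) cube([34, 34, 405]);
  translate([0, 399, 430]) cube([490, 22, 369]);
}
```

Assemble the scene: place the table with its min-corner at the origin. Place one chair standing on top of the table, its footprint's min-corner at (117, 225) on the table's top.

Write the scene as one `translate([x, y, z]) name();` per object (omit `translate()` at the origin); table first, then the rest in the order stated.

table();
translate([117, 225, 753]) chair();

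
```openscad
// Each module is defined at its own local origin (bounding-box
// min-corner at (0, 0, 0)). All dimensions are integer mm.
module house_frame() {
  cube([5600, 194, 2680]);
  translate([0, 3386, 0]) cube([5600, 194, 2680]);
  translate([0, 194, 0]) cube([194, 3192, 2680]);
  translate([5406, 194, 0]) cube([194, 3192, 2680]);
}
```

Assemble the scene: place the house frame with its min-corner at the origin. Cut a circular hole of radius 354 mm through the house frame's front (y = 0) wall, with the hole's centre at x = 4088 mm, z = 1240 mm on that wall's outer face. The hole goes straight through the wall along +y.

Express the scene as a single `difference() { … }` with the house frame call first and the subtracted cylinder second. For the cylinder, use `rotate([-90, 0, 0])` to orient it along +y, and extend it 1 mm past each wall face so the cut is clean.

difference() {
  house_frame();
  translate([4088, -1, 1240]) rotate([-90, 0, 0]) cylinder(h = 196, r = 354);
}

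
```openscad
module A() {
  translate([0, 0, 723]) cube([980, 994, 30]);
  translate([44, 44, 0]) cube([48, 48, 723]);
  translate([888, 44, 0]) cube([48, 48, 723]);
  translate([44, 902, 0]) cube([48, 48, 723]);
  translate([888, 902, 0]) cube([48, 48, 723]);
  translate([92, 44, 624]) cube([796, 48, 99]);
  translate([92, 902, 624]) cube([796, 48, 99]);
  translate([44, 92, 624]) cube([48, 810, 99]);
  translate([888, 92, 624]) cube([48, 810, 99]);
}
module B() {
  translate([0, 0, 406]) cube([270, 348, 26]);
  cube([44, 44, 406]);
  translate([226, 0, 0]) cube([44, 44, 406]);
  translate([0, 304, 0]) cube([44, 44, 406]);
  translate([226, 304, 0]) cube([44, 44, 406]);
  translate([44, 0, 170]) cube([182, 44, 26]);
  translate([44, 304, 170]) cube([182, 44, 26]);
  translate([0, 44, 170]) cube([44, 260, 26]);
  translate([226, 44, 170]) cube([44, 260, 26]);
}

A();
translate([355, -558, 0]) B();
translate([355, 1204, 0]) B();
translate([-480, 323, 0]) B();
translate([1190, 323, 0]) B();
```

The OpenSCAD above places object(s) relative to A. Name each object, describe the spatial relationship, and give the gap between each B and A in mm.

Each stool's nearest face is 210 mm from the table's bounding box.

A is a table. B is a stool. Four stools sit around the table at the −y, +y, −x, +x sides. The gap between each stool and the table is 210 mm.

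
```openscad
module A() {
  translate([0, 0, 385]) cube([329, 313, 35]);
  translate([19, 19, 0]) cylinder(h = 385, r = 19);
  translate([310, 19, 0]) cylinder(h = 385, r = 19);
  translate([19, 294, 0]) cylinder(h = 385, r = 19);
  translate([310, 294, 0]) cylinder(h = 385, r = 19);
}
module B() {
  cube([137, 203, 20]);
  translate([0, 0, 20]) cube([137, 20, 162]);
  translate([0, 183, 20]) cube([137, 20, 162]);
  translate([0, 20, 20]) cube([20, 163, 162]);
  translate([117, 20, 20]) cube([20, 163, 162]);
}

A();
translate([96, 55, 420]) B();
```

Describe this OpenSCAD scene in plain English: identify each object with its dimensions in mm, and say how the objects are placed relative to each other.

A is a four-legged stool. The seat is a 329×313×35 mm slab whose top surface is at z = 420 mm; four round legs, each 38 mm in diameter, run from the floor (z = 0) to the underside of the seat, each leg's axis is inset half a diameter from the nearest pair of seat edges (so the leg's bounding box is flush with the corner).

B is an open-topped rectangular box: outside dimensions 137×203×182 mm, with a uniform wall and base thickness of 20 mm. The base is a full 137×203 slab on the floor; four walls sit on top of the base. The front and back walls (the −y and +y sides) span the full width; the two side walls fit between them.

The open box is on top of the stool, centred.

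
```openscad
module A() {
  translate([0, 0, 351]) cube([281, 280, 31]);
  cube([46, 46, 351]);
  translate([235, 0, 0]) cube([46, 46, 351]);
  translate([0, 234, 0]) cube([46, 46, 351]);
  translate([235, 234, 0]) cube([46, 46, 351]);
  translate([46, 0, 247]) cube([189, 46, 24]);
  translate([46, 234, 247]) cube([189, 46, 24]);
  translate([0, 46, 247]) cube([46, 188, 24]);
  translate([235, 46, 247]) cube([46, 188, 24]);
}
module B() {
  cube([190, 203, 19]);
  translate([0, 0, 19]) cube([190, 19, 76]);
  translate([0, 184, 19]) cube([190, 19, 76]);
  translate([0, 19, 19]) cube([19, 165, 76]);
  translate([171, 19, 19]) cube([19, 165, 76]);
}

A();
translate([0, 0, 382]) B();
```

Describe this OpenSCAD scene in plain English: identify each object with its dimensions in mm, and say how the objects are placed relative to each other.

A is a simple wooden stool: a rectangular seat 281 mm (x) by 280 mm (y), 31 mm thick, top face at z = 382 mm, on four square legs, each 46×46 mm in cross-section. The legs rest on z = 0, each flush with a corner of the seat. Four stretchers, 46 mm wide and 24 mm tall, connect adjacent legs with their undersides at z = 247 mm, each running between the inner faces of the legs it joins and aligned with the legs' outer faces on the other axis.

B is an open-topped rectangular box: outside dimensions 190×203×95 mm, with a uniform wall and base thickness of 19 mm. The base is a full 190×203 slab on the floor; four walls sit on top of the base. The front and back walls (the −y and +y sides) span the full width; the two side walls fit between them.

The open box is on top of the stool.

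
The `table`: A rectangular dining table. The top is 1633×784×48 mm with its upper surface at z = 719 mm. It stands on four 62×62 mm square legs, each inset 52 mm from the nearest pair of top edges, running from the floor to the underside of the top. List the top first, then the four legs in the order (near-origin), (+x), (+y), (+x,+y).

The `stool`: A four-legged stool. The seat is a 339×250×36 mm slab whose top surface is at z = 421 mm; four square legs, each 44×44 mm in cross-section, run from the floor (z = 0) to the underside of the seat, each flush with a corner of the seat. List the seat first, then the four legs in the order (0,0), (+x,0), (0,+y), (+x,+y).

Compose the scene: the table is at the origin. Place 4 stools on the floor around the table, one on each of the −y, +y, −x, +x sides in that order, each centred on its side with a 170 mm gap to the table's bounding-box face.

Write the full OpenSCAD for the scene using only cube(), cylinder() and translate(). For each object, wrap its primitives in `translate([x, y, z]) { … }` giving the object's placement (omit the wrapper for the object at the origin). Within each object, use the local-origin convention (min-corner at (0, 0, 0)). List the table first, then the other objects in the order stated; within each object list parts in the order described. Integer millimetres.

translate([0, 0, 671]) cube([1633, 784, 48]);
translate([52, 52, 0]) cube([62, 62, 671]);
translate([1519, 52, 0]) cube([62, 62, 671]);
translate([52, 670, 0]) cube([62, 62, 671]);
translate([1519, 670, 0]) cube([62, 62, 671]);
translate([647, -420, 0]) {
  translate([0, 0, 385]) cube([339, 250, 36]);
  cube([44, 44, 385]);
  translate([295, 0, 0]) cube([44, 44, 385]);
  translate([0, 206, 0]) cube([44, 44, 385]);
  translate([295, 206, 0]) cube([44, 44, 385]);
}
translate([647, 954, 0]) {
  translate([0, 0, 385]) cube([339, 250, 36]);
  cube([44, 44, 385]);
  translate([295, 0, 0]) cube([44, 44, 385]);
  translate([0, 206, 0]) cube([44, 44, 385]);
  translate([295, 206, 0]) cube([44, 44, 385]);
}
translate([-509, 267, 0]) {
  translate([0, 0, 385]) cube([339, 250, 36]);
  cube([44, 44, 385]);
  translate([295, 0, 0]) cube([44, 44, 385]);
  translate([0, 206, 0]) cube([44, 44, 385]);
  translate([295, 206, 0]) cube([44, 44, 385]);
}
translate([1803, 267, 0]) {
  translate([0, 0, 385]) cube([339, 250, 36]);
  cube([44, 44, 385]);
  translate([295, 0, 0]) cube([44, 44, 385]);
  translate([0, 206, 0]) cube([44, 44, 385]);
  translate([295, 206, 0]) cube([44, 44, 385]);
}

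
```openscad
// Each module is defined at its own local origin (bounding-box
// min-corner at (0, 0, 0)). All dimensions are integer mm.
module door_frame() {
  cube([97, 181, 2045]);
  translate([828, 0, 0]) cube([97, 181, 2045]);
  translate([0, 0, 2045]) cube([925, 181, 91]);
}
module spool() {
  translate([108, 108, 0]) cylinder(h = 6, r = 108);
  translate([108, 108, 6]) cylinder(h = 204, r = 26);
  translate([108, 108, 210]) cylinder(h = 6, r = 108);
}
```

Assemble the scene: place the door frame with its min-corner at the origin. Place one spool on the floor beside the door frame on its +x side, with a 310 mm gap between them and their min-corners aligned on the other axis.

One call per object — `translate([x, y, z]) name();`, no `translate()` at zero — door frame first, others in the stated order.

door_frame();
translate([1235, 0, 0]) spool();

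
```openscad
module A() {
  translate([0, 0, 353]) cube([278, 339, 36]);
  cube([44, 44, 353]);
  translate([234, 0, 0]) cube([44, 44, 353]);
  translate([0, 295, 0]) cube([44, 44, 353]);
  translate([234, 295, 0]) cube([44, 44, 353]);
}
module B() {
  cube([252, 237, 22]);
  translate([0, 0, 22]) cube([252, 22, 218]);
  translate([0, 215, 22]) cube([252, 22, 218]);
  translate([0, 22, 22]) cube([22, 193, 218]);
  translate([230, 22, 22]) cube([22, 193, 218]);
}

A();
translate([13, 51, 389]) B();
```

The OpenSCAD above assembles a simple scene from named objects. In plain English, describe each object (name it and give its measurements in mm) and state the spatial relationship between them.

A is a four-legged stool. The seat is 278×339 mm, 36 mm thick, top at z = 389 mm. It stands on four square legs, each 44×44 mm in cross-section, from z = 0 to the seat underside, each flush with a corner of the seat.

B is an open storage box with external size 252×237×240 mm and wall thickness 22 mm (the base is also 22 mm thick). The base covers the whole footprint; the four walls stand on the base, with the y-facing walls full-width and the x-facing walls fitting between their inner faces.

The open box is on top of the stool, centred.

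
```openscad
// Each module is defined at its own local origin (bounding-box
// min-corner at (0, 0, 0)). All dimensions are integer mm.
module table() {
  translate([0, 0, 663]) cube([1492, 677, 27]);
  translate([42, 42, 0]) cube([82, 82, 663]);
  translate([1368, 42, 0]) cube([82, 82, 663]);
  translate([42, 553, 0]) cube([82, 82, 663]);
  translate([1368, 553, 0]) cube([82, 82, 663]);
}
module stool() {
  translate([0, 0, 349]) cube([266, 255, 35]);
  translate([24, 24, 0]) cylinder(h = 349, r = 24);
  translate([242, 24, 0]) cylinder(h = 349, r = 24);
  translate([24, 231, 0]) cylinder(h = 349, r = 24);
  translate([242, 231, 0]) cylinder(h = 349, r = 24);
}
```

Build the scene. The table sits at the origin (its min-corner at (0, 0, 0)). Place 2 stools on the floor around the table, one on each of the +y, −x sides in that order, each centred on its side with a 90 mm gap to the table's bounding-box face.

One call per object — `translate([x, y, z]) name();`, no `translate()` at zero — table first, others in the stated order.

table();
translate([613, 767, 0]) stool();
translate([-356, 211, 0]) stool();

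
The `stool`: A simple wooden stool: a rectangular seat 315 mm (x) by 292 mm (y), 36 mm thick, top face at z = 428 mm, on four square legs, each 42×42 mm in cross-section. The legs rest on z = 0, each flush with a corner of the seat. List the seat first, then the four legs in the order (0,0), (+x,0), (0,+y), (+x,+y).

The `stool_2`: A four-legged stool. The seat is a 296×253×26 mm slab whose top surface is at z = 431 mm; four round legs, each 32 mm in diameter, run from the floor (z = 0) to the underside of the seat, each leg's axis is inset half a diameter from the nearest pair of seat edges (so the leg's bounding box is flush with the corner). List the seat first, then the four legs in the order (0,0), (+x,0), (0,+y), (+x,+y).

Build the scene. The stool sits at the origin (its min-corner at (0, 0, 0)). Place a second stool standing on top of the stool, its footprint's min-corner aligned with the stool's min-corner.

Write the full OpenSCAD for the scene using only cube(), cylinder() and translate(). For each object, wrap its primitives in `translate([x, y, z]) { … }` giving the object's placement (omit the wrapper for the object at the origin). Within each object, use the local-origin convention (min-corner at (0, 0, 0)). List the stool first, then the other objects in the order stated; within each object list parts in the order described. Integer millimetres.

translate([0, 0, 392]) cube([315, 292, 36]);
cube([42, 42, 392]);
translate([273, 0, 0]) cube([42, 42, 392]);
translate([0, 250, 0]) cube([42, 42, 392]);
translate([273, 250, 0]) cube([42, 42, 392]);
translate([0, 0, 428]) {
  translate([0, 0, 405]) cube([296, 253, 26]);
  translate([16, 16, 0]) cylinder(h = 405, r = 16);
  translate([280, 16, 0]) cylinder(h = 405, r = 16);
  translate([16, 237, 0]) cylinder(h = 405, r = 16);
  translate([280, 237, 0]) cylinder(h = 405, r = 16);
}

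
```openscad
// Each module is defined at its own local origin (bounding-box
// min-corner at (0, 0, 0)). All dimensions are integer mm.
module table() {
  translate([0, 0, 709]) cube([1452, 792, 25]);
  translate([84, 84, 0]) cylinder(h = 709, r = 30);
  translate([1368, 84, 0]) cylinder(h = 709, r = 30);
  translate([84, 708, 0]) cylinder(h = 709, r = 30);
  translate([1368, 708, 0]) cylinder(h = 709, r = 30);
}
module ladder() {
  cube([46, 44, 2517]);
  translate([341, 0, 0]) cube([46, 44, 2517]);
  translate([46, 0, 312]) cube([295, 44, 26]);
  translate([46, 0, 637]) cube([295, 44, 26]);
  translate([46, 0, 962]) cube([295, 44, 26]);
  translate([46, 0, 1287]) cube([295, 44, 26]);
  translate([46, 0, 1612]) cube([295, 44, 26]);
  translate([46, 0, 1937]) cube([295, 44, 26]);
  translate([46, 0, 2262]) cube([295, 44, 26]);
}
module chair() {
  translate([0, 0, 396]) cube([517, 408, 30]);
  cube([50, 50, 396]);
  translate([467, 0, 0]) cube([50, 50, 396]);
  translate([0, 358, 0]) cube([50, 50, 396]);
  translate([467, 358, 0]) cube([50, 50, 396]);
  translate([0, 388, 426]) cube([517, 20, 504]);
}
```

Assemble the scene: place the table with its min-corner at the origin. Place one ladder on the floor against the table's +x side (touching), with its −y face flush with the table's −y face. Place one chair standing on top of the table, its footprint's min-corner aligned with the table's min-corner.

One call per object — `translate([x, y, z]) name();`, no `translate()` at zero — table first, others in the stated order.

table();
translate([1452, 0, 0]) ladder();
translate([0, 0, 734]) chair();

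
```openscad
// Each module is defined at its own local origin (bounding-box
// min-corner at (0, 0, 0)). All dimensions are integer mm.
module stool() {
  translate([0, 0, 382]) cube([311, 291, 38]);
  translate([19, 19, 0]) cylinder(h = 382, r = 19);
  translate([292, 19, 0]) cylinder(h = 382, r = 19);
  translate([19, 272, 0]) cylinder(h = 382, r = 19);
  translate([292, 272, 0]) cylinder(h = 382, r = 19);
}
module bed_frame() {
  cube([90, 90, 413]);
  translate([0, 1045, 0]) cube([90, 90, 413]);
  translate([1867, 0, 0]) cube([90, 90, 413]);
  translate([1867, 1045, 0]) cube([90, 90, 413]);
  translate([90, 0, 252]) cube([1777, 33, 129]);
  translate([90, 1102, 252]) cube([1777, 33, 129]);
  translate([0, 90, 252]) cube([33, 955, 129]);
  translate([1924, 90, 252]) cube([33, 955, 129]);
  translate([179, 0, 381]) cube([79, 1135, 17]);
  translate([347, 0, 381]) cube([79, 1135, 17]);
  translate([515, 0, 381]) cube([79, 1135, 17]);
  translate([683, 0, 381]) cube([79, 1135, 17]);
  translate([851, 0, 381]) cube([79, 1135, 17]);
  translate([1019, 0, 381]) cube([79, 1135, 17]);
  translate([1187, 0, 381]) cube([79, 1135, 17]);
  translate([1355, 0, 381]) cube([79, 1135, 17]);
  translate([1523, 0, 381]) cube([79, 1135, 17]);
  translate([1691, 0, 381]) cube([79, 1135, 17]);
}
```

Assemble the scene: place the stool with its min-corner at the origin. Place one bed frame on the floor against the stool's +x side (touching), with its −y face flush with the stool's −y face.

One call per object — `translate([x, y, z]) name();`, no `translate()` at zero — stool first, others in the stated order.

stool();
translate([311, 0, 0]) bed_frame();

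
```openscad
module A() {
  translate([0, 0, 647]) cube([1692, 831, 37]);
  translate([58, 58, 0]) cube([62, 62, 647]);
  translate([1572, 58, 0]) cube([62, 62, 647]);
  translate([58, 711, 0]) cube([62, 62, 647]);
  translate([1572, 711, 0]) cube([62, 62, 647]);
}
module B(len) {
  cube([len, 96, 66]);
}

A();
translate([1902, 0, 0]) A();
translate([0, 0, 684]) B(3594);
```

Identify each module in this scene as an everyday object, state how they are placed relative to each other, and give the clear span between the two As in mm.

Second table starts at x = 1902; first ends at x = 1692; clear span = 1902 − 1692 = 210 mm.

A is a table. B is a beam. A beam spans the tops of two tables. The clear span between the two tables is 210 mm.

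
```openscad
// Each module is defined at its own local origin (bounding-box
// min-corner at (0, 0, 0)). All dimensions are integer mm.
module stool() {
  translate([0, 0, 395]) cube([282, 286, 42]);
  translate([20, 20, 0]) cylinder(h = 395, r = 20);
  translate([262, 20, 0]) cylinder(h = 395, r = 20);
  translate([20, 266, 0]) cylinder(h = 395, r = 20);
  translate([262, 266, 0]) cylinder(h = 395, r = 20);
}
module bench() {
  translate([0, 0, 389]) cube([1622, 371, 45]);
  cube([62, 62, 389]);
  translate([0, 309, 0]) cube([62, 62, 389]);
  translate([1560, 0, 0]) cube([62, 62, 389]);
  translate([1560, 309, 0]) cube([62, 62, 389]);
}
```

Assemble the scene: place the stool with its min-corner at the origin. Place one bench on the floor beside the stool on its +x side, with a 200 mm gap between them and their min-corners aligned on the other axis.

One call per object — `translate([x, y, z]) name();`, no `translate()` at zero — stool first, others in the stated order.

stool();
translate([482, 0, 0]) bench();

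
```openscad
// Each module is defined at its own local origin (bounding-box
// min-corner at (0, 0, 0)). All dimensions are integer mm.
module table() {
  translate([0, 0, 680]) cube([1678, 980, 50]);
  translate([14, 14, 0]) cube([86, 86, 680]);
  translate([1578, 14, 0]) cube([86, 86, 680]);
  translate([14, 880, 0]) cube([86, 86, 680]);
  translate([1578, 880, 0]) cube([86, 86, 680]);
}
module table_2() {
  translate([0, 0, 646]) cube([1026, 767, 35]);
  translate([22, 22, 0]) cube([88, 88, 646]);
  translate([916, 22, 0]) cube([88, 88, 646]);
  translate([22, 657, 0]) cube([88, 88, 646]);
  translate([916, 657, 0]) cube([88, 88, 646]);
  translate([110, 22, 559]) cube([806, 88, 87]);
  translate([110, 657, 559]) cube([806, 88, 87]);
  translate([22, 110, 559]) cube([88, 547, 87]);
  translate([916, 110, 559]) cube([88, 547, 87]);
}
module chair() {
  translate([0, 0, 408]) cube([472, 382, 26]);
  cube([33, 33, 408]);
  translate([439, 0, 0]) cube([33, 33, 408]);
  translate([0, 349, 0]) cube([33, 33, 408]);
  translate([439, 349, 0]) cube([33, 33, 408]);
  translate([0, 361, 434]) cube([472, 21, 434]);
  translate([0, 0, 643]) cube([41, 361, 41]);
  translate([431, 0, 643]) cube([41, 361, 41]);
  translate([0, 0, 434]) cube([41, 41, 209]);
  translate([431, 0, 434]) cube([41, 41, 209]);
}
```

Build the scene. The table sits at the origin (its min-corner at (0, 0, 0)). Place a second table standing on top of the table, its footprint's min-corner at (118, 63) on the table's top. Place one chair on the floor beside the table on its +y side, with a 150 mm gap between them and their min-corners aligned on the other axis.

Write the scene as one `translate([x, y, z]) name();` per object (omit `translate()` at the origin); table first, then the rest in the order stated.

table();
translate([118, 63, 730]) table_2();
translate([0, 1130, 0]) chair();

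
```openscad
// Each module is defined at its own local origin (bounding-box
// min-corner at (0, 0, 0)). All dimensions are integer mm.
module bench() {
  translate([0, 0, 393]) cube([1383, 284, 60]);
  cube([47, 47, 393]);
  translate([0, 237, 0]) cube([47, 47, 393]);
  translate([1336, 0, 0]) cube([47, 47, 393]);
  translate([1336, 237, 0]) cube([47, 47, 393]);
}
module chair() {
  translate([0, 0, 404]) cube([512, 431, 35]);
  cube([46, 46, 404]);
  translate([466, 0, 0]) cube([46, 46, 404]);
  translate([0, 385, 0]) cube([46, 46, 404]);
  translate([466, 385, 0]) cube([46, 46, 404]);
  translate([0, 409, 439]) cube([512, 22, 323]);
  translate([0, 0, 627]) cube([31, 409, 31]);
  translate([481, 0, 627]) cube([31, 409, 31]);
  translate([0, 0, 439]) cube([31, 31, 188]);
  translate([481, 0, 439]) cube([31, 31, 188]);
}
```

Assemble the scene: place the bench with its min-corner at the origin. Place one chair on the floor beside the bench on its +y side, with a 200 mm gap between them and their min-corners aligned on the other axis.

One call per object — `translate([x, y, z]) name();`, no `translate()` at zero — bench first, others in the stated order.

bench();
translate([0, 484, 0]) chair();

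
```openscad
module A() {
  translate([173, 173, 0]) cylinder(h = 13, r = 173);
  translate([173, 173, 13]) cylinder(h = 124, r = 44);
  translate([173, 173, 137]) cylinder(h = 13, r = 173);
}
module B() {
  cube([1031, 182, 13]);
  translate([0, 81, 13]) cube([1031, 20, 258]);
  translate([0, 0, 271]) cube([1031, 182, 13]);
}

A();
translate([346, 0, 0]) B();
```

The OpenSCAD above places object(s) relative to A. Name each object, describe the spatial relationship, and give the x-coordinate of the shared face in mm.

The spool's +x face and the I-beam's −x face are both at x = 346 mm.

A is a spool. B is an I-beam. The I-beam is against the spool's +x side, with their −y faces flush. The x-coordinate of the shared face is 346 mm.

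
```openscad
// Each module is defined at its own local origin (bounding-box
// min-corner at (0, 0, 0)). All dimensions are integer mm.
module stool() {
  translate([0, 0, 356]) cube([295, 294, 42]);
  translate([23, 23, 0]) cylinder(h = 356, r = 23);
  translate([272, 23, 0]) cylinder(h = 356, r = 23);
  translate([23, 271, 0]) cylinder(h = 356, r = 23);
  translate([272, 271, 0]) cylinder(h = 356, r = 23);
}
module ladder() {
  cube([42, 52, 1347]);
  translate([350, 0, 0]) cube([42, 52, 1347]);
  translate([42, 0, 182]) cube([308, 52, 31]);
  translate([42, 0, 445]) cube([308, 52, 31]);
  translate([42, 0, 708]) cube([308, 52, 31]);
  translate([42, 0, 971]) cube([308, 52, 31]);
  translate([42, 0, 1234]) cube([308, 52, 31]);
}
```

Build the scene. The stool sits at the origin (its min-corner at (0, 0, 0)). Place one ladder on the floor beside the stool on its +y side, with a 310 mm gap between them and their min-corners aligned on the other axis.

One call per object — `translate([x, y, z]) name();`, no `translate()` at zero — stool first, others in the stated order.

stool();
translate([0, 604, 0]) ladder();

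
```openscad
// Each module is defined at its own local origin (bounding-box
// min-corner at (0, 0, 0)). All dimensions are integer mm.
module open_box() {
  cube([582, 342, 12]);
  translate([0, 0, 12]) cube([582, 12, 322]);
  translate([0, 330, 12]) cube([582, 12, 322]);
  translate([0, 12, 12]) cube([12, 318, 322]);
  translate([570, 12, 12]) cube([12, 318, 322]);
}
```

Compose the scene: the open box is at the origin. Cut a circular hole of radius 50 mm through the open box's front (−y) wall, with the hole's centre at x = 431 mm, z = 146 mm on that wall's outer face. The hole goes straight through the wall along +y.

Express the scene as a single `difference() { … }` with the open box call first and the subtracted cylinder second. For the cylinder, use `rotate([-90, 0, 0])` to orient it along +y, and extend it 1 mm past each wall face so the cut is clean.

difference() {
  open_box();
  translate([431, -1, 146]) rotate([-90, 0, 0]) cylinder(h = 14, r = 50);
}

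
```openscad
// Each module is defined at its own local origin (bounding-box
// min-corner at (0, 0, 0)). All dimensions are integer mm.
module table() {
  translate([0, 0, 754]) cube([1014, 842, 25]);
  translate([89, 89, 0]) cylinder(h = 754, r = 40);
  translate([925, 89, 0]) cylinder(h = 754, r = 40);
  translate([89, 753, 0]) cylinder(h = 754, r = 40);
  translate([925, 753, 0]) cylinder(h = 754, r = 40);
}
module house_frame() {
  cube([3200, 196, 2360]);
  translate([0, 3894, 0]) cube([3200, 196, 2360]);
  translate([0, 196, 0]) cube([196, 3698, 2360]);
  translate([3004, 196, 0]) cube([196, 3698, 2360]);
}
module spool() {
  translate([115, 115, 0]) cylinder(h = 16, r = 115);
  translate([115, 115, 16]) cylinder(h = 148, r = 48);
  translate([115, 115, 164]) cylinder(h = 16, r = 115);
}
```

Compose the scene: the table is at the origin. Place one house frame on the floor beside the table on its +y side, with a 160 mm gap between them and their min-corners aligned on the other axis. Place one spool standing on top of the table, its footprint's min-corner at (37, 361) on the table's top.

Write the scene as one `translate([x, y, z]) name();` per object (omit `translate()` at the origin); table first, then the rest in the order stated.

table();
translate([0, 1002, 0]) house_frame();
translate([37, 361, 779]) spool();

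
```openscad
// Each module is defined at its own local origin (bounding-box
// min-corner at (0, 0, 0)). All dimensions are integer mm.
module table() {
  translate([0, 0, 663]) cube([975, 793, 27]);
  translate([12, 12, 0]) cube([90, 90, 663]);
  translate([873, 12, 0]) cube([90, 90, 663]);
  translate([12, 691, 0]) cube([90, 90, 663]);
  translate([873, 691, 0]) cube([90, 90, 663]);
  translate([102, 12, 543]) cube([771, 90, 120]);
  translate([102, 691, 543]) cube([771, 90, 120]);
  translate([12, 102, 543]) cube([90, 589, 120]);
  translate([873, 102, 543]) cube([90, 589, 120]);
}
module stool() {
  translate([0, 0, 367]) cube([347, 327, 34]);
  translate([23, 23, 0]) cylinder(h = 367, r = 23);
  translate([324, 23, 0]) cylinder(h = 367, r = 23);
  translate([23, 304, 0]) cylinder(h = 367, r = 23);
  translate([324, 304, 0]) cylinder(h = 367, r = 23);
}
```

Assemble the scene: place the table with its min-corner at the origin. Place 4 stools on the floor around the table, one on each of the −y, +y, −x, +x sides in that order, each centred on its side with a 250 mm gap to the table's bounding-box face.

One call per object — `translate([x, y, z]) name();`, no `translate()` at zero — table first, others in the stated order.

table();
translate([314, -577, 0]) stool();
translate([314, 1043, 0]) stool();
translate([-597, 233, 0]) stool();
translate([1225, 233, 0]) stool();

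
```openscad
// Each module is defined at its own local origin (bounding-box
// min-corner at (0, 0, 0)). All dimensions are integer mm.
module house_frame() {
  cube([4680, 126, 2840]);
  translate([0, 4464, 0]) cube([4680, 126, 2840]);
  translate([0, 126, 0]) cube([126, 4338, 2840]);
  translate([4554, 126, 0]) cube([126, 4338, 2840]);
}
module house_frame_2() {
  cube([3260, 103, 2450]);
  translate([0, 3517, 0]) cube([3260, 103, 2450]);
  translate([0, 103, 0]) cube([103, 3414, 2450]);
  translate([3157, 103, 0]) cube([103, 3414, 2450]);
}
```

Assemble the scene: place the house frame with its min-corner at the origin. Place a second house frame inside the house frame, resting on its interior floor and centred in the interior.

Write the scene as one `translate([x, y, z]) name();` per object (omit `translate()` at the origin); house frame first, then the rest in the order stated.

house_frame();
translate([710, 485, 0]) house_frame_2();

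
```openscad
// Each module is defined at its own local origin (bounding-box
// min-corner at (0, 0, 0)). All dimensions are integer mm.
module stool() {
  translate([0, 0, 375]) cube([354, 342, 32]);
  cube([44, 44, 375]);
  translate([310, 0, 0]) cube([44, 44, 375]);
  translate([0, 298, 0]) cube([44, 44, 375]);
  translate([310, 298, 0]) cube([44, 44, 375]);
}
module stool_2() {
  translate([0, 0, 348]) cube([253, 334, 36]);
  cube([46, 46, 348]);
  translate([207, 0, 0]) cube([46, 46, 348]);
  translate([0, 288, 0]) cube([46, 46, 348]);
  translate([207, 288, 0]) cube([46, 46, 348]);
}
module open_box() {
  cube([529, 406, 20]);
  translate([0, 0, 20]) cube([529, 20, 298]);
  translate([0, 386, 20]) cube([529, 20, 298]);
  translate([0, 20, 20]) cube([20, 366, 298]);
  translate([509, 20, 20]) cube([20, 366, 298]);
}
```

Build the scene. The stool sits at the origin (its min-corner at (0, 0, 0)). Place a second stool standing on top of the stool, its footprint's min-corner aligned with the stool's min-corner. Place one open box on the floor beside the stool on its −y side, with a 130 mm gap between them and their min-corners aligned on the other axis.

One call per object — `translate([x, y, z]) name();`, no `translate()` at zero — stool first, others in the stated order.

stool();
translate([0, 0, 407]) stool_2();
translate([0, -536, 0]) open_box();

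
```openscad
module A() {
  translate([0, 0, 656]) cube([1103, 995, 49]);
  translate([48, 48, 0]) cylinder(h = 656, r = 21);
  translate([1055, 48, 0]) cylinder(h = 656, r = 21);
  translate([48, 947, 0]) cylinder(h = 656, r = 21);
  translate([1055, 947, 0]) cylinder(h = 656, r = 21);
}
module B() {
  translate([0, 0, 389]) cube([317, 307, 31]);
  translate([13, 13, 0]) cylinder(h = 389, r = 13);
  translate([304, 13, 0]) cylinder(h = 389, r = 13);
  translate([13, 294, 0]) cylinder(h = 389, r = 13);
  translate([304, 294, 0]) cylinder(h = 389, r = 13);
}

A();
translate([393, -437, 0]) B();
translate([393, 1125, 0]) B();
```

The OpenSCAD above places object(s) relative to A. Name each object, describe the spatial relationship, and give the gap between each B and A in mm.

Each stool's nearest face is 130 mm from the table's bounding box.

A is a table. B is a stool. Two stools sit around the table at the −y, +y sides. The gap between each stool and the table is 130 mm.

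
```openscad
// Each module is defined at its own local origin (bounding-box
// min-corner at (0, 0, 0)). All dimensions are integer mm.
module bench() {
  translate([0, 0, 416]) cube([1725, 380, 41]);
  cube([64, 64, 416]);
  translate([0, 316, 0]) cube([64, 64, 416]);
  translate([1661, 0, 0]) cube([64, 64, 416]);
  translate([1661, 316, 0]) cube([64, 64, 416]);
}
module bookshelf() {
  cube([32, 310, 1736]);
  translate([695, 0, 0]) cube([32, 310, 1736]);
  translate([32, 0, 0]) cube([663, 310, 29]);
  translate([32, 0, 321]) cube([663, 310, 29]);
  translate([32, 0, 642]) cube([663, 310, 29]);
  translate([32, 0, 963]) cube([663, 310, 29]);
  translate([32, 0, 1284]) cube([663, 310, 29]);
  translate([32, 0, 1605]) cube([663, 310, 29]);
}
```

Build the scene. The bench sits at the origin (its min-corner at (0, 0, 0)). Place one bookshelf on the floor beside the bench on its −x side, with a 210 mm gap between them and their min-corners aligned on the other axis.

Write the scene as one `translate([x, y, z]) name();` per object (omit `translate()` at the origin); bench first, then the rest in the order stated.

bench();
translate([-937, 0, 0]) bookshelf();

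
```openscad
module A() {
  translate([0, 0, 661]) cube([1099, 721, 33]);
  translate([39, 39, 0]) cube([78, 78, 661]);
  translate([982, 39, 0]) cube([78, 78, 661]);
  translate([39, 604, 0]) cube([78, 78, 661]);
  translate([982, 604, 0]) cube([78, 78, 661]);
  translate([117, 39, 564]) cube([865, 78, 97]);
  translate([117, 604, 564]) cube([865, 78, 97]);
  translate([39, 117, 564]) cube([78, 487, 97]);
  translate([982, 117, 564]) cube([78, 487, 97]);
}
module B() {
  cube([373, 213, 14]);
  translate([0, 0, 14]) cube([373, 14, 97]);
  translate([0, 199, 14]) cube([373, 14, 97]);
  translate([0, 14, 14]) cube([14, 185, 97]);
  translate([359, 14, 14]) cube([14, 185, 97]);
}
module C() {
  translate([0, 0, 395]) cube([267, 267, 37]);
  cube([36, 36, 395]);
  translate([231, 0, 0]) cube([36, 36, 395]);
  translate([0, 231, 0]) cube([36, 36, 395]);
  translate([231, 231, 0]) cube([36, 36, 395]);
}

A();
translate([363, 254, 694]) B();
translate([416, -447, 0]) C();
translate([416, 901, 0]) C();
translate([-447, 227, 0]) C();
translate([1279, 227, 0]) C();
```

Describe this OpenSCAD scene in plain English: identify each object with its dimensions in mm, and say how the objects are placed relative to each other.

A is a table: top 1099 mm (x) × 721 mm (y), 33 mm thick, upper face at z = 694 mm, on four 78×78 mm square legs, each inset 39 mm from the nearest pair of top edges, running from z = 0 to the bottom of the top. Four apron rails, 78 mm thick and 97 mm tall, run between adjacent legs with their top edges flush with the underside of the top and their outer faces flush with the legs' outer faces.

B is an open-topped rectangular box: outside dimensions 373×213×111 mm, with a uniform wall and base thickness of 14 mm. The base is a full 373×213 slab on the floor; four walls sit on top of the base. The front and back walls (the −y and +y sides) span the full width; the two side walls fit between them.

C is a simple wooden stool: a rectangular seat 267 mm (x) by 267 mm (y), 37 mm thick, top face at z = 432 mm, on four square legs, each 36×36 mm in cross-section. The legs rest on z = 0, each flush with a corner of the seat.

The open box is on top of the table, centred. Four stools sit around the table at the −y, +y, −x, +x sides.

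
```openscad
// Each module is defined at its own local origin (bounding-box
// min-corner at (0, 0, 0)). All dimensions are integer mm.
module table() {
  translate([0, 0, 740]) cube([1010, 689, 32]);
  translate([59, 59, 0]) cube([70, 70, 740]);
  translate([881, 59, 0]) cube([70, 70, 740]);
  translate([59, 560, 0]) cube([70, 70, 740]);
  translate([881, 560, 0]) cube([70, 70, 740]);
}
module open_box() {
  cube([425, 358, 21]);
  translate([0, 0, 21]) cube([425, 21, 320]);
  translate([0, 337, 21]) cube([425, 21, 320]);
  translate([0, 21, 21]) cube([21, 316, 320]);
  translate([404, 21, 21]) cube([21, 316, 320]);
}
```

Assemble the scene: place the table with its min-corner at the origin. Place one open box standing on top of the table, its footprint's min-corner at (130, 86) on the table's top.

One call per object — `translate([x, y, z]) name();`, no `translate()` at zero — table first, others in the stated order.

table();
translate([130, 86, 772]) open_box();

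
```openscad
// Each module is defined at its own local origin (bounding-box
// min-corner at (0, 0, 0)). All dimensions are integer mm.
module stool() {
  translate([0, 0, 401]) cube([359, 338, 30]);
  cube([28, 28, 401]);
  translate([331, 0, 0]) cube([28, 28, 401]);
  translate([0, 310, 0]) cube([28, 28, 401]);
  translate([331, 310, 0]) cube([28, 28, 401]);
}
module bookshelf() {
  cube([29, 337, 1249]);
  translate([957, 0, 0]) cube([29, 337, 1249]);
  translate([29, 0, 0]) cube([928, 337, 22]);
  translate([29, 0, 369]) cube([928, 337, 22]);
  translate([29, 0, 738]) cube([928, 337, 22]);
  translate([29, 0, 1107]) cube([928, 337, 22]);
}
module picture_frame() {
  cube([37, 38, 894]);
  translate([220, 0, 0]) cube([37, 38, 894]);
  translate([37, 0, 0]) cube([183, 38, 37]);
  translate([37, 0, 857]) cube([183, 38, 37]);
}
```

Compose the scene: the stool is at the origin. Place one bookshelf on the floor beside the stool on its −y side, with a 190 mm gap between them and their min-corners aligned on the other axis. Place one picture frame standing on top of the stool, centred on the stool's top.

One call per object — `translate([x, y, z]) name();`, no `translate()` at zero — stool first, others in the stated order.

stool();
translate([0, -527, 0]) bookshelf();
translate([51, 150, 431]) picture_frame();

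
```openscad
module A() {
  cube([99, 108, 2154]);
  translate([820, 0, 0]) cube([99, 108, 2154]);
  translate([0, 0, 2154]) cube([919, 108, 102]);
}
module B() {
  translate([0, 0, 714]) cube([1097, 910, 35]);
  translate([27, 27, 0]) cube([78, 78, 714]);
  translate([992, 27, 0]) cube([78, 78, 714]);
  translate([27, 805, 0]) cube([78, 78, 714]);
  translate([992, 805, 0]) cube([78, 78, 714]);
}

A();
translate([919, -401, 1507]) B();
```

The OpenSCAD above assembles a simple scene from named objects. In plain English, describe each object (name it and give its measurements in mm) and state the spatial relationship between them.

A is a door frame. The clear opening is 721 mm wide and 2154 mm high. Two 99 mm wide jambs, 108 mm deep, stand either side of the opening from the floor to the top of the opening. A 102 mm thick head sits across the top of both jambs, spanning the full outside width of the frame.

B is a rectangular dining table. The top is 1097×910×35 mm with its upper surface at z = 749 mm. It stands on four 78×78 mm square legs, each inset 27 mm from the nearest pair of top edges, running from the floor to the underside of the top.

The table is beside the door frame with their tops flush at z = 2256.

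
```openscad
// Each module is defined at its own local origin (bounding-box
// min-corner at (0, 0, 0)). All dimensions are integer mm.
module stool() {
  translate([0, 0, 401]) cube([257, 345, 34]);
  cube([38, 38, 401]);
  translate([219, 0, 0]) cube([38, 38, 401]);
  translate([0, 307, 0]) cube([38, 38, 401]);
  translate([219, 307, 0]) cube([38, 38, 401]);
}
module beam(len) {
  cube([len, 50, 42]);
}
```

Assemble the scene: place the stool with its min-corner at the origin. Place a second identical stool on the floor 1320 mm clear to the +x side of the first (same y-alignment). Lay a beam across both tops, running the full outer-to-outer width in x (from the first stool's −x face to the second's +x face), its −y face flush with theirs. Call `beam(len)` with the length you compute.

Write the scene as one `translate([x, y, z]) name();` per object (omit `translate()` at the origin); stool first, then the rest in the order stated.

stool();
translate([1577, 0, 0]) stool();
translate([0, 0, 435]) beam(1834);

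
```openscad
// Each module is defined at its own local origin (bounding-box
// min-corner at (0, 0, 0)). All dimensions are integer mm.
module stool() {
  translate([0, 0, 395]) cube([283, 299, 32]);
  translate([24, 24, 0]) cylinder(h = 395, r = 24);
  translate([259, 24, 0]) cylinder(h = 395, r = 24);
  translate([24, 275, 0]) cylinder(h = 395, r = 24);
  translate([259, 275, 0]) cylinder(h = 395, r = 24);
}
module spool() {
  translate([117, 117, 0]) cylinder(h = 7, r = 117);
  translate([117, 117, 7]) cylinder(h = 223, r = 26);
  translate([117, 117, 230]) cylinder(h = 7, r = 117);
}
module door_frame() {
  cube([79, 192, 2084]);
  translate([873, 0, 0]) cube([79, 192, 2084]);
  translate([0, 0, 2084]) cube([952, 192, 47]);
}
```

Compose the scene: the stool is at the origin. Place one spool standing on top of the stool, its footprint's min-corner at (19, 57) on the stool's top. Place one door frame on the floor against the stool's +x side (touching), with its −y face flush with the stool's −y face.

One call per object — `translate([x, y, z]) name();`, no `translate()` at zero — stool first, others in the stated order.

stool();
translate([19, 57, 427]) spool();
translate([283, 0, 0]) door_frame();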